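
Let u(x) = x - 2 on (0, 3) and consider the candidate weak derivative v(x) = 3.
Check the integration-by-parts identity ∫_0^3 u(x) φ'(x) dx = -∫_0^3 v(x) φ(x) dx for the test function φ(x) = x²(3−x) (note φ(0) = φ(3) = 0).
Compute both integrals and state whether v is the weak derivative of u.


LHS = -27/4, RHS = -81/4. No, v is not the weak derivative of u.

u(x) = x - 2, classical derivative u'(x) = 1.
φ(x) = x²(3−x), so φ'(x) = 3*x*(2 - x).
Note φ(0) = φ(3) = 0, so the boundary term u·φ vanishes.
LHS = ∫_0^3 u(x) φ'(x) dx = ∫_0^3 (-3*x^3 + 12*x^2 - 12*x) dx. Term by term:
  ∫_0^3 -3*x^3 dx = -243/4;  ∫_0^3 12*x^2 dx = 108;  ∫_0^3 -12*x dx = -54.
Sum: -243/4 + 108 − 54 = -27/4.
So LHS = -27/4.
∫_0^3 v(x) φ(x) dx = ∫_0^3 (-3*x^3 + 9*x^2) dx. Term by term:
  ∫_0^3 -3*x^3 dx = -243/4;  ∫_0^3 9*x^2 dx = 81.
Sum: -243/4 + 81 = 81/4.
So RHS = -∫_0^3 v(x) φ(x) dx = -81/4.
LHS − RHS = 27/2 ≠ 0, so the identity fails.
(For a valid weak derivative the identity must hold for EVERY test function, in particular this one. The failure shows v is NOT the weak derivative of u.)
Correct weak derivative would be u'(x) = 1.


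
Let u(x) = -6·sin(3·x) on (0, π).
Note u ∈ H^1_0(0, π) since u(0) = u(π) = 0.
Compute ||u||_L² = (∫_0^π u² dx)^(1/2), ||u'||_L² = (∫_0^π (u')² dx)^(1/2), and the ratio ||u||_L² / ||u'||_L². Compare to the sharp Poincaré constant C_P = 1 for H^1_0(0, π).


||u||_L² / ||u'||_L² = 1/3 < C_P = 1.

u(x) = -6·sin(3·x), so u'(x) = -18*cos(3*x).
Writing u(x) = A·sin(kπx/L) with A = -6 and k = 3, use ∫_0^L sin²(kπx/L) dx = L/2 and ∫_0^L cos²(kπx/L) dx = L/2.
u² = 36·sin²(3·x) and (u')² = 324·cos²(3·x), and each of sin², cos² integrates to L/2 = π/2 over (0, π).
∫_0^π u² dx = 18*π, so ||u||_L² = 3*sqrt(2)*sqrt(π).
∫_0^π (u')² dx = 162*π, so ||u'||_L² = 9*sqrt(2)*sqrt(π).
Ratio ||u||_L² / ||u'||_L² = 1/3.
Sharp Poincaré constant on H^1_0(0, π) is C_P = L/π = 1, achieved by sin(x).
This is the k = 3 harmonic; the ratio L/(kπ) is strictly less than C_P = L/π, consistent with the sharp inequality ||u||_L² ≤ C_P ||u'||_L².


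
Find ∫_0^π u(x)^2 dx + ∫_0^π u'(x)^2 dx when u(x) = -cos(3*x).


||u||_{H^1(0,π)}^2 = 5*π

u'(x) = 3*sin(3*x).
Expand u² and (u')² and integrate term by term on (0, π), using: for integers n ≥ 1, ∫_0^π sin²(nx) dx = ∫_0^π cos²(nx) dx = π/2; for n ≠ n', ∫_0^π sin(nx)sin(n'x) dx = ∫_0^π cos(nx)cos(n'x) dx = 0; and by product-to-sum, ∫_0^π sin(nx)cos(n'x) dx = ½∫_0^π [sin((n+n')x) + sin((n−n')x)] dx, which is 0 when n+n' is even and 2n/(n²−n'²) when n+n' is odd (it need not vanish on (0, π)).
  u² squared terms: (-1)²·∫cos(3x)² dx = 1·π/2 = π/2.
  So ∫_0^π u² dx = π/2.
  (u')² squared terms: (3)²·∫sin(3x)² dx = 9·π/2 = 9*π/2.
  So ∫_0^π (u')² dx = 9*π/2.
||u||_{H^1}^2 = (π/2) + (9*π/2) = 5*π.


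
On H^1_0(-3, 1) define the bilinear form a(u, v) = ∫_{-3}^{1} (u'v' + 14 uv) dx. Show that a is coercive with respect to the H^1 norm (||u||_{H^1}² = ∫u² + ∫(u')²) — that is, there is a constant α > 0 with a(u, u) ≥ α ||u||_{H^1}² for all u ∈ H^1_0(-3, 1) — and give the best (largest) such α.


α = 1

Coercivity of a(·,·) on H^1_0(-3, 1) means a(u, u) ≥ α ||u||_{H^1}² for every u ∈ H^1_0.
The interval has length L = 4, and Poincaré/coercivity depend only on L. Here a(u, u) = ∫(u')² + (14)·∫u².
Here c = 14 ≥ 1, so a(u,u) = ∫(u')² + c∫u² ≥ ∫(u')² + ∫u² = ||u||_{H^1}², i.e. α = 1 works. No larger α is possible: a(u,u) ≥ α||u||_{H^1}² means (1−α)∫(u')² ≥ (α−c)∫u², and for the modes u_n = sin(nπ(x−x₀)/L) (x₀ the left endpoint) one has ∫u_n²/∫(u_n')² = (L/(nπ))² → 0, so a(u_n,u_n)/||u_n||_{H^1}² → 1. Hence the optimal constant is α = 1.
Therefore α = 1.


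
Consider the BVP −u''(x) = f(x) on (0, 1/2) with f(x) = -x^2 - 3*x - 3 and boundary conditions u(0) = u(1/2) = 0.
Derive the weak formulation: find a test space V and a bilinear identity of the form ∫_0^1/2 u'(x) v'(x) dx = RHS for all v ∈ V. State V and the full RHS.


V = H^1_0(0, 1/2) (so v(0) = v(1/2) = 0); weak form: ∫_0^1/2 u'v' dx = ∫_0^1/2 (-x^2 - 3*x - 3) v dx for all v ∈ V.

Multiply both sides by a test function v and integrate from 0 to 1/2:
  ∫_0^1/2 −u''(x) v(x) dx = ∫_0^1/2 f(x) v(x) dx.
Integrate the LHS by parts once:
  ∫_0^1/2 −u'' v dx = −[u'(x) v(x)]_0^1/2 + ∫_0^1/2 u'(x) v'(x) dx.
Thus ∫_0^1/2 u'(x) v'(x) dx = ∫_0^1/2 f(x) v(x) dx + [u'(x) v(x)]_0^1/2.
Choose V so that boundary terms are either known or forced to vanish.
u is Dirichlet: u(0) = u(1/2) = 0. Let V = H^1_0(0, 1/2); then v(0) = v(1/2) = 0, and [u' v]_0^1/2 = 0.
Weak formulation: find u (satisfying any essential BC) such that ∫_0^1/2 u'(x) v'(x) dx = ∫_0^1/2 f v dx for all v ∈ V.
Substituting f(x) = -x^2 - 3*x - 3, the right-hand side is ∫_0^1/2 (-x^2 - 3*x - 3) v dx.


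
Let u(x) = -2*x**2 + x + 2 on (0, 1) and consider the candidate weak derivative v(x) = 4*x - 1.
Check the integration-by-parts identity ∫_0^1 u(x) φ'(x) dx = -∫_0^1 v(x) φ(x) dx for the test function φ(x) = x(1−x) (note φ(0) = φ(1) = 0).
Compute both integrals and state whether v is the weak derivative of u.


LHS = 1/6, RHS = -1/6. No, v is not the weak derivative of u.

u(x) = -2*x**2 + x + 2, classical derivative u'(x) = 1 - 4*x.
φ(x) = x(1−x), so φ'(x) = 1 - 2*x.
Note φ(0) = φ(1) = 0, so the boundary term u·φ vanishes.
LHS = ∫_0^1 u(x) φ'(x) dx = ∫_0^1 (4*x^3 - 4*x^2 - 3*x + 2) dx. Term by term:
  ∫_0^1 4*x^3 dx = 1;  ∫_0^1 -4*x^2 dx = -4/3;  ∫_0^1 -3*x dx = -3/2;
  ∫_0^1 2 dx = 2.
Sum: 1 − 4/3 − 3/2 + 2 = 1/6.
So LHS = 1/6.
∫_0^1 v(x) φ(x) dx = ∫_0^1 (-4*x^3 + 5*x^2 - x) dx. Term by term:
  ∫_0^1 -4*x^3 dx = -1;  ∫_0^1 5*x^2 dx = 5/3;  ∫_0^1 -x dx = -1/2.
Sum: -1 + 5/3 − 1/2 = 1/6.
So RHS = -∫_0^1 v(x) φ(x) dx = -1/6.
LHS − RHS = 1/3 ≠ 0, so the identity fails.
(For a valid weak derivative the identity must hold for EVERY test function, in particular this one. The failure shows v is NOT the weak derivative of u.)
Correct weak derivative would be u'(x) = 1 - 4*x.


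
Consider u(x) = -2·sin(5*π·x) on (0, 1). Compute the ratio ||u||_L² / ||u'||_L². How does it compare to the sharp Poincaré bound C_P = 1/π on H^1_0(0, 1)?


||u||_L² / ||u'||_L² = 1/(5*π) < C_P = 1/π.

u(x) = -2·sin(5*π·x), so u'(x) = -10*π*cos(5*π*x).
Writing u(x) = A·sin(kπx/L) with A = -2 and k = 5, use ∫_0^L sin²(kπx/L) dx = L/2 and ∫_0^L cos²(kπx/L) dx = L/2.
u² = 4·sin²(5*π·x) and (u')² = 100*π^2·cos²(5*π·x), and each of sin², cos² integrates to L/2 = 1/2 over (0, 1).
∫_0^1 u² dx = 2, so ||u||_L² = sqrt(2).
∫_0^1 (u')² dx = 50*π^2, so ||u'||_L² = 5*sqrt(2)*π.
Ratio ||u||_L² / ||u'||_L² = 1/(5*π).
Sharp Poincaré constant on H^1_0(0, 1) is C_P = L/π = 1/π, achieved by sin(π·x).
This is the k = 5 harmonic; the ratio L/(kπ) is strictly less than C_P = L/π, consistent with the sharp inequality ||u||_L² ≤ C_P ||u'||_L².


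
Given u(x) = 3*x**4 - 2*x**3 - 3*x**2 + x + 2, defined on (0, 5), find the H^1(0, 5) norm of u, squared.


||u||_{H^1}^2 = 51373550/21

The H^1 norm (squared) on an interval (0, L) is
  ||u||_{H^1}^2 = ∫_0^L u(x)^2 dx + ∫_0^L u'(x)^2 dx.
Compute u'(x) = 12*x**3 - 6*x**2 - 6*x + 1.
Then u(x)^2 = 9*x**8 - 12*x**7 - 14*x**6 + 18*x**5 + 17*x**4 - 14*x**3 - 11*x**2 + 4*x + 4 and u'(x)^2 = 144*x**6 - 144*x**5 - 108*x**4 + 96*x**3 + 24*x**2 - 12*x + 1.
Integrate each monomial from 0 to 5 using ∫_0^5 c·x^n dx = c·5^(n+1)/(n+1):
  ∫_0^5 u(x)^2 dx = ∫_0^5 (9*x^8 - 12*x^7 - 14*x^6 + 18*x^5 + 17*x^4 - 14*x^3 - 11*x^2 + 4*x + 4) dx. Term by term:
    ∫_0^5 9*x^8 dx = 1953125;  ∫_0^5 -12*x^7 dx = -1171875/2;  ∫_0^5 -14*x^6 dx = -156250;
    ∫_0^5 18*x^5 dx = 46875;  ∫_0^5 17*x^4 dx = 10625;  ∫_0^5 -14*x^3 dx = -4375/2;
    ∫_0^5 -11*x^2 dx = -1375/3;  ∫_0^5 4*x dx = 50;  ∫_0^5 4 dx = 20.
  Sum: 1953125 − 1171875/2 − 156250 + 46875 + 10625 − 4375/2 − 1375/3 + 50 + 20 = 3797585/3.
  ∫_0^5 u'(x)^2 dx = ∫_0^5 (144*x^6 - 144*x^5 - 108*x^4 + 96*x^3 + 24*x^2 - 12*x + 1) dx. Term by term:
    ∫_0^5 144*x^6 dx = 11250000/7;  ∫_0^5 -144*x^5 dx = -375000;  ∫_0^5 -108*x^4 dx = -67500;
    ∫_0^5 96*x^3 dx = 15000;  ∫_0^5 24*x^2 dx = 1000;  ∫_0^5 -12*x dx = -150;
    ∫_0^5 1 dx = 5.
  Sum: 11250000/7 − 375000 − 67500 + 15000 + 1000 − 150 + 5 = 8263485/7.
Adding: ||u||_{H^1}^2 = 3797585/3 + 8263485/7 = 51373550/21.


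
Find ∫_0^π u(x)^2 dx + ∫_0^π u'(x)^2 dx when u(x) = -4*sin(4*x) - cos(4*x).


||u||_{H^1(0,π)}^2 = 289*π/2

u'(x) = 4*sin(4*x) - 16*cos(4*x).
Expand u² and (u')² and integrate term by term on (0, π), using: for integers n ≥ 1, ∫_0^π sin²(nx) dx = ∫_0^π cos²(nx) dx = π/2; for n ≠ n', ∫_0^π sin(nx)sin(n'x) dx = ∫_0^π cos(nx)cos(n'x) dx = 0; and by product-to-sum, ∫_0^π sin(nx)cos(n'x) dx = ½∫_0^π [sin((n+n')x) + sin((n−n')x)] dx, which is 0 when n+n' is even and 2n/(n²−n'²) when n+n' is odd (it need not vanish on (0, π)).
  u² squared terms: (-1)²·∫cos(4x)² dx = 1·π/2 = π/2;  (-4)²·∫sin(4x)² dx = 16·π/2 = 8*π.
  u² cross terms: 2·(-1)·(-4)·∫cos(4x)·sin(4x) dx = 8·(0) = 0.
  So ∫_0^π u² dx = π/2 + 8*π + 0 = 17*π/2.
  (u')² squared terms: (-16)²·∫cos(4x)² dx = 256·π/2 = 128*π;  (4)²·∫sin(4x)² dx = 16·π/2 = 8*π.
  (u')² cross terms: 2·(-16)·(4)·∫cos(4x)·sin(4x) dx = -128·(0) = 0.
  So ∫_0^π (u')² dx = 128*π + 8*π + 0 = 136*π.
||u||_{H^1}^2 = (17*π/2) + (136*π) = 289*π/2.


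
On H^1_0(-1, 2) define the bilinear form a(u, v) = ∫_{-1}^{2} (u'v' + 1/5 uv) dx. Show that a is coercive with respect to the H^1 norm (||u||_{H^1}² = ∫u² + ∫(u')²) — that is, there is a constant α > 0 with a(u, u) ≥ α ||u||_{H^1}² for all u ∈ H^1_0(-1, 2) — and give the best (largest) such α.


α = (9/5 + π^2)/(9 + π^2)

Coercivity of a(·,·) on H^1_0(-1, 2) means a(u, u) ≥ α ||u||_{H^1}² for every u ∈ H^1_0.
The interval has length L = 3, and Poincaré/coercivity depend only on L. Here a(u, u) = ∫(u')² + (1/5)·∫u².
Here 0 < c = 1/5 < 1. The condition a(u,u) ≥ α||u||_{H^1}² reads (1−α)∫(u')² ≥ (α−c)∫u². Any admissible α is ≤ 1 (rapidly oscillating u have ∫u²/∫(u')² → 0), and α = 1 would force 0 ≥ (1−c)∫u², impossible since c < 1; so 1−α > 0. By the sharp Poincaré inequality on H^1_0 of an interval of length L, ∫(u')² ≥ (π/L)²∫u² with equality for the first sine mode sin(π(x−x₀)/L) (x₀ the left endpoint), so the inequality holds for all u iff (1−α)(π/L)² ≥ α − c, i.e. α ≤ ((π/L)² + c)/((π/L)² + 1) = (1 + c(L/π)²)/(1 + (L/π)²). With (π/L)² = π^2/9 and c = 1/5, the largest admissible constant is α = ((π/L)² + c)/((π/L)² + 1).
Simplifying, α = (9/5 + π^2)/(9 + π^2).


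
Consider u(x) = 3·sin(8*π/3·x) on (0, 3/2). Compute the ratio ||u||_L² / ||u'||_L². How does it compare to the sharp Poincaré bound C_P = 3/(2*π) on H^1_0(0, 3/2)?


||u||_L² / ||u'||_L² = 3/(8*π) < C_P = 3/(2*π).

u(x) = 3·sin(8*π/3·x), so u'(x) = 8*π*cos(8*π*x/3).
Writing u(x) = A·sin(kπx/L) with A = 3 and k = 4, use ∫_0^L sin²(kπx/L) dx = L/2 and ∫_0^L cos²(kπx/L) dx = L/2.
u² = 9·sin²(8*π/3·x) and (u')² = 64*π^2·cos²(8*π/3·x), and each of sin², cos² integrates to L/2 = 3/4 over (0, 3/2).
∫_0^3/2 u² dx = 27/4, so ||u||_L² = 3*sqrt(3)/2.
∫_0^3/2 (u')² dx = 48*π^2, so ||u'||_L² = 4*sqrt(3)*π.
Ratio ||u||_L² / ||u'||_L² = 3/(8*π).
Sharp Poincaré constant on H^1_0(0, 3/2) is C_P = L/π = 3/(2*π), achieved by sin(2*π/3·x).
This is the k = 4 harmonic; the ratio L/(kπ) is strictly less than C_P = L/π, consistent with the sharp inequality ||u||_L² ≤ C_P ||u'||_L².


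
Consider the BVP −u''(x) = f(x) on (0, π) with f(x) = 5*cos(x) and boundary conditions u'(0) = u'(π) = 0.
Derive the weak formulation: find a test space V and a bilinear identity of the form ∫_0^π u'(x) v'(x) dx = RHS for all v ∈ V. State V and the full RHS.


V = H^1(0, π) (no boundary constraint on v; u is determined up to an additive constant); weak form: ∫_0^π u'v' dx = ∫_0^π (5*cos(x)) v dx for all v ∈ V.

Multiply both sides by a test function v and integrate from 0 to π:
  ∫_0^π −u''(x) v(x) dx = ∫_0^π f(x) v(x) dx.
Integrate the LHS by parts once:
  ∫_0^π −u'' v dx = −[u'(x) v(x)]_0^π + ∫_0^π u'(x) v'(x) dx.
Thus ∫_0^π u'(x) v'(x) dx = ∫_0^π f(x) v(x) dx + [u'(x) v(x)]_0^π.
Choose V so that boundary terms are either known or forced to vanish.
u has homogeneous Neumann: u'(0) = u'(π) = 0. So [u' v]_0^π = 0·v(π) − 0·v(0) = 0 for any v; take V = H^1(0, π).
Weak formulation: find u (satisfying any essential BC) such that ∫_0^π u'(x) v'(x) dx = ∫_0^π f v dx for all v ∈ V (homogeneous Neumann, so boundary terms vanish).
Substituting f(x) = 5*cos(x), the right-hand side is ∫_0^π (5*cos(x)) v dx.
Compatibility check (pure Neumann): taking v ≡ 1 ∈ V gives 0 = ∫_0^π f dx + (0) − (0), i.e. ∫_0^π f dx must equal u'(0) − u'(π) = 0. Indeed ∫_0^π (5*cos(x)) dx = 0, so the data are compatible. The solution is then unique only up to an additive constant (fix it e.g. by requiring ∫_0^π u dx = 0).


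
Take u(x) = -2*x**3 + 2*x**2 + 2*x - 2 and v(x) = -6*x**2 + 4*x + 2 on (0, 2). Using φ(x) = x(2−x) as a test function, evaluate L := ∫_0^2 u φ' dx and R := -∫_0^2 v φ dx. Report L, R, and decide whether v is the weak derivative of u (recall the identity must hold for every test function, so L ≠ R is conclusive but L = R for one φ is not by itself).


LHS = 8/5, RHS = 8/5. Yes, v = u' weakly.

u(x) = -2*x**3 + 2*x**2 + 2*x - 2, classical derivative u'(x) = -6*x**2 + 4*x + 2.
φ(x) = x(2−x), so φ'(x) = 2 - 2*x.
Note φ(0) = φ(2) = 0, so the boundary term u·φ vanishes.
LHS = ∫_0^2 u(x) φ'(x) dx = ∫_0^2 (4*x^4 - 8*x^3 + 8*x - 4) dx. Term by term:
  ∫_0^2 4*x^4 dx = 128/5;  ∫_0^2 -8*x^3 dx = -32;  ∫_0^2 8*x dx = 16;
  ∫_0^2 -4 dx = -8.
Sum: 128/5 − 32 + 16 − 8 = 8/5.
So LHS = 8/5.
∫_0^2 v(x) φ(x) dx = ∫_0^2 (6*x^4 - 16*x^3 + 6*x^2 + 4*x) dx. Term by term:
  ∫_0^2 6*x^4 dx = 192/5;  ∫_0^2 -16*x^3 dx = -64;  ∫_0^2 6*x^2 dx = 16;
  ∫_0^2 4*x dx = 8.
Sum: 192/5 − 64 + 16 + 8 = -8/5.
So RHS = -∫_0^2 v(x) φ(x) dx = 8/5.
LHS = RHS, so the identity holds for this test φ.
Moreover u is smooth here and v(x) = u'(x) = -6*x**2 + 4*x + 2 pointwise, so the identity holds for every test function. Hence v is the weak derivative of u.


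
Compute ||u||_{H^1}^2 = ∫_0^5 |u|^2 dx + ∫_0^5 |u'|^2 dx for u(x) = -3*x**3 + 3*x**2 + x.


||u||_{H^1}^2 = 3825385/42

The H^1 norm (squared) on an interval (0, L) is
  ||u||_{H^1}^2 = ∫_0^L u(x)^2 dx + ∫_0^L u'(x)^2 dx.
Compute u'(x) = -9*x**2 + 6*x + 1.
Then u(x)^2 = 9*x**6 - 18*x**5 + 3*x**4 + 6*x**3 + x**2 and u'(x)^2 = 81*x**4 - 108*x**3 + 18*x**2 + 12*x + 1.
Integrate each monomial from 0 to 5 using ∫_0^5 c·x^n dx = c·5^(n+1)/(n+1):
  ∫_0^5 u(x)^2 dx = ∫_0^5 (9*x^6 - 18*x^5 + 3*x^4 + 6*x^3 + x^2) dx. Term by term:
    ∫_0^5 9*x^6 dx = 703125/7;  ∫_0^5 -18*x^5 dx = -46875;  ∫_0^5 3*x^4 dx = 1875;
    ∫_0^5 6*x^3 dx = 1875/2;  ∫_0^5 x^2 dx = 125/3.
  Sum: 703125/7 − 46875 + 1875 + 1875/2 + 125/3 = 2369875/42.
  ∫_0^5 u'(x)^2 dx = ∫_0^5 (81*x^4 - 108*x^3 + 18*x^2 + 12*x + 1) dx. Term by term:
    ∫_0^5 81*x^4 dx = 50625;  ∫_0^5 -108*x^3 dx = -16875;  ∫_0^5 18*x^2 dx = 750;
    ∫_0^5 12*x dx = 150;  ∫_0^5 1 dx = 5.
  Sum: 50625 − 16875 + 750 + 150 + 5 = 34655.
Adding: ||u||_{H^1}^2 = 2369875/42 + 34655 = 3825385/42.


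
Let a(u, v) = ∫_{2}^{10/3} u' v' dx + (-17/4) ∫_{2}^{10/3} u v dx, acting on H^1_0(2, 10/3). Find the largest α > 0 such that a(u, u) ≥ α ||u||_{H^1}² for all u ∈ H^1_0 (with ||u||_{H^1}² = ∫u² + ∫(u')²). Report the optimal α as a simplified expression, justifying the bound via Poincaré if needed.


α = (-68 + 9*π^2)/(16 + 9*π^2)

Coercivity of a(·,·) on H^1_0(2, 10/3) means a(u, u) ≥ α ||u||_{H^1}² for every u ∈ H^1_0.
The interval has length L = 4/3, and Poincaré/coercivity depend only on L. Here a(u, u) = ∫(u')² + (-17/4)·∫u².
Here c = -17/4 < 0 with |c| < (π/L)² = 9*π^2/16, so coercivity still holds. The condition a(u,u) ≥ α||u||_{H^1}² reads (1−α)∫(u')² ≥ (α−c)∫u². Any admissible α is ≤ 1 (rapidly oscillating u have ∫u²/∫(u')² → 0), and α = 1 would force 0 ≥ (1−c)∫u², impossible since c < 1; so 1−α > 0. By the sharp Poincaré inequality on H^1_0 of an interval of length L, ∫(u')² ≥ (π/L)²∫u² with equality for the first sine mode sin(π(x−x₀)/L) (x₀ the left endpoint), so the inequality holds for all u iff (1−α)(π/L)² ≥ α − c, i.e. α ≤ ((π/L)² + c)/((π/L)² + 1) = (1 + c(L/π)²)/(1 + (L/π)²). (Direct route, valid since c ≤ 0: Poincaré gives c∫u² ≥ c(L/π)²∫(u')², so a(u,u) ≥ (1 + c(L/π)²)∫(u')², while ||u||_{H^1}² ≤ (1 + (L/π)²)∫(u')²; dividing yields the same α.) With (π/L)² = 9*π^2/16 and c = -17/4, the largest admissible constant is α = ((π/L)² + c)/((π/L)² + 1).
Simplifying, α = (-68 + 9*π^2)/(16 + 9*π^2).


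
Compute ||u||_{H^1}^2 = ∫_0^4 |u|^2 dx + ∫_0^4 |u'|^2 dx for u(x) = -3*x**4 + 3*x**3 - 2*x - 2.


||u||_{H^1}^2 = 36942944/105

The H^1 norm (squared) on an interval (0, L) is
  ||u||_{H^1}^2 = ∫_0^L u(x)^2 dx + ∫_0^L u'(x)^2 dx.
Compute u'(x) = -12*x**3 + 9*x**2 - 2.
Then u(x)^2 = 9*x**8 - 18*x**7 + 9*x**6 + 12*x**5 - 12*x**3 + 4*x**2 + 8*x + 4 and u'(x)^2 = 144*x**6 - 216*x**5 + 81*x**4 + 48*x**3 - 36*x**2 + 4.
Integrate each monomial from 0 to 4 using ∫_0^4 c·x^n dx = c·4^(n+1)/(n+1):
  ∫_0^4 u(x)^2 dx = ∫_0^4 (9*x^8 - 18*x^7 + 9*x^6 + 12*x^5 - 12*x^3 + 4*x^2 + 8*x + 4) dx. Term by term:
    ∫_0^4 9*x^8 dx = 262144;  ∫_0^4 -18*x^7 dx = -147456;  ∫_0^4 9*x^6 dx = 147456/7;
    ∫_0^4 12*x^5 dx = 8192;  ∫_0^4 -12*x^3 dx = -768;  ∫_0^4 4*x^2 dx = 256/3;
    ∫_0^4 8*x dx = 64;  ∫_0^4 4 dx = 16.
  Sum: 262144 − 147456 + 147456/7 + 8192 − 768 + 256/3 + 64 + 16 = 3010192/21.
  ∫_0^4 u'(x)^2 dx = ∫_0^4 (144*x^6 - 216*x^5 + 81*x^4 + 48*x^3 - 36*x^2 + 4) dx. Term by term:
    ∫_0^4 144*x^6 dx = 2359296/7;  ∫_0^4 -216*x^5 dx = -147456;  ∫_0^4 81*x^4 dx = 82944/5;
    ∫_0^4 48*x^3 dx = 3072;  ∫_0^4 -36*x^2 dx = -768;  ∫_0^4 4 dx = 16.
  Sum: 2359296/7 − 147456 + 82944/5 + 3072 − 768 + 16 = 7297328/35.
Adding: ||u||_{H^1}^2 = 3010192/21 + 7297328/35 = 36942944/105.


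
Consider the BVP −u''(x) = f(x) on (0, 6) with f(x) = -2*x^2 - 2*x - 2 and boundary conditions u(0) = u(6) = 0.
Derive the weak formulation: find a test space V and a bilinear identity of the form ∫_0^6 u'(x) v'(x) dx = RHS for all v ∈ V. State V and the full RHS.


V = H^1_0(0, 6) (so v(0) = v(6) = 0); weak form: ∫_0^6 u'v' dx = ∫_0^6 (-2*x^2 - 2*x - 2) v dx for all v ∈ V.

Multiply both sides by a test function v and integrate from 0 to 6:
  ∫_0^6 −u''(x) v(x) dx = ∫_0^6 f(x) v(x) dx.
Integrate the LHS by parts once:
  ∫_0^6 −u'' v dx = −[u'(x) v(x)]_0^6 + ∫_0^6 u'(x) v'(x) dx.
Thus ∫_0^6 u'(x) v'(x) dx = ∫_0^6 f(x) v(x) dx + [u'(x) v(x)]_0^6.
Choose V so that boundary terms are either known or forced to vanish.
u is Dirichlet: u(0) = u(6) = 0. Let V = H^1_0(0, 6); then v(0) = v(6) = 0, and [u' v]_0^6 = 0.
Weak formulation: find u (satisfying any essential BC) such that ∫_0^6 u'(x) v'(x) dx = ∫_0^6 f v dx for all v ∈ V.
Substituting f(x) = -2*x^2 - 2*x - 2, the right-hand side is ∫_0^6 (-2*x^2 - 2*x - 2) v dx.


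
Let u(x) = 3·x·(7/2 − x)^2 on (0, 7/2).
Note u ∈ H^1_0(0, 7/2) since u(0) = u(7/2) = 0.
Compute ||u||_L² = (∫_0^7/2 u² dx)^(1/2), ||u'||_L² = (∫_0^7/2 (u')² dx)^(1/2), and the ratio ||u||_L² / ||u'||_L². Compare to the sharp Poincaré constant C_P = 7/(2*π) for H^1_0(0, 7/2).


||u||_L² / ||u'||_L² = sqrt(14)/4 < C_P = 7/(2*π).

u(x) = 3·x·(7/2 − x)^2, so u'(x) = 9*x^2 - 42*x + 147/4.
u(x) = 3·x·(7/2 − x)^2 vanishes at x = 0 and x = 7/2, so u ∈ H^1_0(0, 7/2). Differentiate via the product rule and integrate the resulting polynomials term by term.
  ∫_0^7/2 u² dx = ∫_0^7/2 (9*x^6 - 126*x^5 + 1323*x^4/2 - 3087*x^3/2 + 21609*x^2/16) dx. Term by term:
    ∫_0^7/2 9*x^6 dx = 1058841/128;  ∫_0^7/2 -126*x^5 dx = -2470629/64;  ∫_0^7/2 1323*x^4/2 dx = 22235661/320;
    ∫_0^7/2 -3087*x^3/2 dx = -7411887/128;  ∫_0^7/2 21609*x^2/16 dx = 2470629/128.
  Sum: 1058841/128 − 2470629/64 + 22235661/320 − 7411887/128 + 2470629/128 = 352947/640.
  ∫_0^7/2 (u')² dx = ∫_0^7/2 (81*x^4 - 756*x^3 + 4851*x^2/2 - 3087*x + 21609/16) dx. Term by term:
    ∫_0^7/2 81*x^4 dx = 1361367/160;  ∫_0^7/2 -756*x^3 dx = -453789/16;  ∫_0^7/2 4851*x^2/2 dx = 554631/16;
    ∫_0^7/2 -3087*x dx = -151263/8;  ∫_0^7/2 21609/16 dx = 151263/32.
  Sum: 1361367/160 − 453789/16 + 554631/16 − 151263/8 + 151263/32 = 50421/80.
∫_0^7/2 u² dx = 352947/640, so ||u||_L² = 343*sqrt(30)/80.
∫_0^7/2 (u')² dx = 50421/80, so ||u'||_L² = 49*sqrt(105)/20.
Ratio ||u||_L² / ||u'||_L² = sqrt(14)/4.
Sharp Poincaré constant on H^1_0(0, 7/2) is C_P = L/π = 7/(2*π), achieved by sin(2*π/7·x).
A polynomial bump cannot attain the sharp Poincaré constant (only the first sine eigenfunction does), so the ratio is strictly less than C_P, consistent with ||u||_L² ≤ C_P ||u'||_L².


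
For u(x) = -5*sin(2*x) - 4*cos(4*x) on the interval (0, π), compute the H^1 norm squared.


||u||_{H^1(0,π)}^2 = 397*π/2

u'(x) = 16*sin(4*x) - 10*cos(2*x).
Expand u² and (u')² and integrate term by term on (0, π), using: for integers n ≥ 1, ∫_0^π sin²(nx) dx = ∫_0^π cos²(nx) dx = π/2; for n ≠ n', ∫_0^π sin(nx)sin(n'x) dx = ∫_0^π cos(nx)cos(n'x) dx = 0; and by product-to-sum, ∫_0^π sin(nx)cos(n'x) dx = ½∫_0^π [sin((n+n')x) + sin((n−n')x)] dx, which is 0 when n+n' is even and 2n/(n²−n'²) when n+n' is odd (it need not vanish on (0, π)).
  u² squared terms: (-5)²·∫sin(2x)² dx = 25·π/2 = 25*π/2;  (-4)²·∫cos(4x)² dx = 16·π/2 = 8*π.
  u² cross terms: 2·(-5)·(-4)·∫sin(2x)·cos(4x) dx = 40·(0) = 0.
  So ∫_0^π u² dx = 25*π/2 + 8*π + 0 = 41*π/2.
  (u')² squared terms: (-10)²·∫cos(2x)² dx = 100·π/2 = 50*π;  (16)²·∫sin(4x)² dx = 256·π/2 = 128*π.
  (u')² cross terms: 2·(-10)·(16)·∫cos(2x)·sin(4x) dx = -320·(0) = 0.
  So ∫_0^π (u')² dx = 50*π + 128*π + 0 = 178*π.
||u||_{H^1}^2 = (41*π/2) + (178*π) = 397*π/2.


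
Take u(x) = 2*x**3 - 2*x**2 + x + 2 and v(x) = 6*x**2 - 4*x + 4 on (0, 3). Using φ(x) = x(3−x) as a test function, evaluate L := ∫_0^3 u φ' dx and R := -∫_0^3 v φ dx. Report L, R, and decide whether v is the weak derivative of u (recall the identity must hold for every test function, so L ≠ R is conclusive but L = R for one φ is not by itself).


LHS = -252/5, RHS = -639/10. No, v is not the weak derivative of u.

u(x) = 2*x**3 - 2*x**2 + x + 2, classical derivative u'(x) = 6*x**2 - 4*x + 1.
φ(x) = x(3−x), so φ'(x) = 3 - 2*x.
Note φ(0) = φ(3) = 0, so the boundary term u·φ vanishes.
LHS = ∫_0^3 u(x) φ'(x) dx = ∫_0^3 (-4*x^4 + 10*x^3 - 8*x^2 - x + 6) dx. Term by term:
  ∫_0^3 -4*x^4 dx = -972/5;  ∫_0^3 10*x^3 dx = 405/2;  ∫_0^3 -8*x^2 dx = -72;
  ∫_0^3 -x dx = -9/2;  ∫_0^3 6 dx = 18.
Sum: -972/5 + 405/2 − 72 − 9/2 + 18 = -252/5.
So LHS = -252/5.
∫_0^3 v(x) φ(x) dx = ∫_0^3 (-6*x^4 + 22*x^3 - 16*x^2 + 12*x) dx. Term by term:
  ∫_0^3 -6*x^4 dx = -1458/5;  ∫_0^3 22*x^3 dx = 891/2;  ∫_0^3 -16*x^2 dx = -144;
  ∫_0^3 12*x dx = 54.
Sum: -1458/5 + 891/2 − 144 + 54 = 639/10.
So RHS = -∫_0^3 v(x) φ(x) dx = -639/10.
LHS − RHS = 27/2 ≠ 0, so the identity fails.
(For a valid weak derivative the identity must hold for EVERY test function, in particular this one. The failure shows v is NOT the weak derivative of u.)
Correct weak derivative would be u'(x) = 6*x**2 - 4*x + 1.


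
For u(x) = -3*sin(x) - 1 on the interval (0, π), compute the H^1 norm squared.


||u||_{H^1(0,π)}^2 = 12 + 10*π

u'(x) = -3*cos(x).
Expand u² and (u')² and integrate term by term on (0, π), using: for integers n ≥ 1, ∫_0^π sin²(nx) dx = ∫_0^π cos²(nx) dx = π/2; for n ≠ n', ∫_0^π sin(nx)sin(n'x) dx = ∫_0^π cos(nx)cos(n'x) dx = 0; and by product-to-sum, ∫_0^π sin(nx)cos(n'x) dx = ½∫_0^π [sin((n+n')x) + sin((n−n')x)] dx, which is 0 when n+n' is even and 2n/(n²−n'²) when n+n' is odd (it need not vanish on (0, π)). For the constant mode: ∫_0^π 1 dx = π, ∫_0^π cos(nx) dx = 0, ∫_0^π sin(nx) dx = (1−(−1)^n)/n.
  u² squared terms: (-1)²·∫1 dx = 1·π = π;  (-3)²·∫sin(x)² dx = 9·π/2 = 9*π/2.
  u² cross terms: 2·(-1)·(-3)·∫1·sin(x) dx = 6·(2) = 12.
  So ∫_0^π u² dx = π + 9*π/2 + 12 = 12 + 11*π/2.
  (u')² squared terms: (-3)²·∫cos(x)² dx = 9·π/2 = 9*π/2.
  So ∫_0^π (u')² dx = 9*π/2.
||u||_{H^1}^2 = (12 + 11*π/2) + (9*π/2) = 12 + 10*π.


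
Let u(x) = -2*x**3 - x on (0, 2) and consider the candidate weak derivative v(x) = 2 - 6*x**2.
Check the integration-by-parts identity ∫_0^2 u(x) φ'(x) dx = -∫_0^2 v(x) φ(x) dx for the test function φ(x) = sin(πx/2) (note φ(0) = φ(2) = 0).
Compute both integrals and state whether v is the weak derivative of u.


LHS = -192/π^3 + 52/π, RHS = -192/π^3 + 40/π. No, v is not the weak derivative of u.

u(x) = -2*x**3 - x, classical derivative u'(x) = -6*x**2 - 1.
φ(x) = sin(πx/2), so φ'(x) = π*cos(π*x/2)/2.
Note φ(0) = φ(2) = 0, so the boundary term u·φ vanishes.
LHS = ∫_0^2 u(x) φ'(x) dx = ∫_0^2 (-π*x^3*cos(π*x/2) - π*x*cos(π*x/2)/2) dx. Term by term:
  ∫_0^2 -π*x^3*cos(π*x/2) dx = -192/π^3 + 48/π;  ∫_0^2 -π*x*cos(π*x/2)/2 dx = 4/π.
Sum: -192/π^3 + 48/π + 4/π = -192/π^3 + 52/π.
So LHS = -192/π^3 + 52/π.
∫_0^2 v(x) φ(x) dx = ∫_0^2 (-6*x^2*sin(π*x/2) + 2*sin(π*x/2)) dx. Term by term:
  ∫_0^2 2*sin(π*x/2) dx = 8/π;  ∫_0^2 -6*x^2*sin(π*x/2) dx = -48/π + 192/π^3.
Sum: 8/π + -48/π + 192/π^3 = -40/π + 192/π^3.
So RHS = -∫_0^2 v(x) φ(x) dx = -192/π^3 + 40/π.
LHS − RHS = 12/π ≠ 0, so the identity fails.
(For a valid weak derivative the identity must hold for EVERY test function, in particular this one. The failure shows v is NOT the weak derivative of u.)
Correct weak derivative would be u'(x) = -6*x**2 - 1.


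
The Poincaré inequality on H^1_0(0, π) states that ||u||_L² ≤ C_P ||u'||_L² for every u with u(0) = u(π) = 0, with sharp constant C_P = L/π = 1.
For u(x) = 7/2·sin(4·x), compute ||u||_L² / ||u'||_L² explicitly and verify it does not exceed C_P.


||u||_L² / ||u'||_L² = 1/4 < C_P = 1.

u(x) = 7/2·sin(4·x), so u'(x) = 14*cos(4*x).
Writing u(x) = A·sin(kπx/L) with A = 7/2 and k = 4, use ∫_0^L sin²(kπx/L) dx = L/2 and ∫_0^L cos²(kπx/L) dx = L/2.
u² = 49/4·sin²(4·x) and (u')² = 196·cos²(4·x), and each of sin², cos² integrates to L/2 = π/2 over (0, π).
∫_0^π u² dx = 49*π/8, so ||u||_L² = 7*sqrt(2)*sqrt(π)/4.
∫_0^π (u')² dx = 98*π, so ||u'||_L² = 7*sqrt(2)*sqrt(π).
Ratio ||u||_L² / ||u'||_L² = 1/4.
Sharp Poincaré constant on H^1_0(0, π) is C_P = L/π = 1, achieved by sin(x).
This is the k = 4 harmonic; the ratio L/(kπ) is strictly less than C_P = L/π, consistent with the sharp inequality ||u||_L² ≤ C_P ||u'||_L².


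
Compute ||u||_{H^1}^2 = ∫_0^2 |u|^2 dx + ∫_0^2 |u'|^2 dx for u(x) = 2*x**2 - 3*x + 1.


||u||_{H^1}^2 = 224/15

The H^1 norm (squared) on an interval (0, L) is
  ||u||_{H^1}^2 = ∫_0^L u(x)^2 dx + ∫_0^L u'(x)^2 dx.
Compute u'(x) = 4*x - 3.
Then u(x)^2 = 4*x**4 - 12*x**3 + 13*x**2 - 6*x + 1 and u'(x)^2 = 16*x**2 - 24*x + 9.
Integrate each monomial from 0 to 2 using ∫_0^2 c·x^n dx = c·2^(n+1)/(n+1):
  ∫_0^2 u(x)^2 dx = ∫_0^2 (4*x^4 - 12*x^3 + 13*x^2 - 6*x + 1) dx. Term by term:
    ∫_0^2 4*x^4 dx = 128/5;  ∫_0^2 -12*x^3 dx = -48;  ∫_0^2 13*x^2 dx = 104/3;
    ∫_0^2 -6*x dx = -12;  ∫_0^2 1 dx = 2.
  Sum: 128/5 − 48 + 104/3 − 12 + 2 = 34/15.
  ∫_0^2 u'(x)^2 dx = ∫_0^2 (16*x^2 - 24*x + 9) dx. Term by term:
    ∫_0^2 16*x^2 dx = 128/3;  ∫_0^2 -24*x dx = -48;  ∫_0^2 9 dx = 18.
  Sum: 128/3 − 48 + 18 = 38/3.
Adding: ||u||_{H^1}^2 = 34/15 + 38/3 = 224/15.


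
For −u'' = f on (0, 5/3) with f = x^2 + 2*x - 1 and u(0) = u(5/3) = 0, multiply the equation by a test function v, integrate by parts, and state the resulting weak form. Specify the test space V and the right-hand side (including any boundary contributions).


V = H^1_0(0, 5/3) (so v(0) = v(5/3) = 0); weak form: ∫_0^5/3 u'v' dx = ∫_0^5/3 (x^2 + 2*x - 1) v dx for all v ∈ V.

Multiply both sides by a test function v and integrate from 0 to 5/3:
  ∫_0^5/3 −u''(x) v(x) dx = ∫_0^5/3 f(x) v(x) dx.
Integrate the LHS by parts once:
  ∫_0^5/3 −u'' v dx = −[u'(x) v(x)]_0^5/3 + ∫_0^5/3 u'(x) v'(x) dx.
Thus ∫_0^5/3 u'(x) v'(x) dx = ∫_0^5/3 f(x) v(x) dx + [u'(x) v(x)]_0^5/3.
Choose V so that boundary terms are either known or forced to vanish.
u is Dirichlet: u(0) = u(5/3) = 0. Let V = H^1_0(0, 5/3); then v(0) = v(5/3) = 0, and [u' v]_0^5/3 = 0.
Weak formulation: find u (satisfying any essential BC) such that ∫_0^5/3 u'(x) v'(x) dx = ∫_0^5/3 f v dx for all v ∈ V.
Substituting f(x) = x^2 + 2*x - 1, the right-hand side is ∫_0^5/3 (x^2 + 2*x - 1) v dx.


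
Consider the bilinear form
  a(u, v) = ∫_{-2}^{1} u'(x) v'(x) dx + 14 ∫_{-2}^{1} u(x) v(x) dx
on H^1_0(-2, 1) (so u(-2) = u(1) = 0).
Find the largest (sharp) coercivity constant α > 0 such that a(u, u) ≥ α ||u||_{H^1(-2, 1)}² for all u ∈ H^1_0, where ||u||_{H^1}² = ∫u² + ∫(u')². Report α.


α = 1

Coercivity of a(·,·) on H^1_0(-2, 1) means a(u, u) ≥ α ||u||_{H^1}² for every u ∈ H^1_0.
The interval has length L = 3, and Poincaré/coercivity depend only on L. Here a(u, u) = ∫(u')² + (14)·∫u².
Here c = 14 ≥ 1, so a(u,u) = ∫(u')² + c∫u² ≥ ∫(u')² + ∫u² = ||u||_{H^1}², i.e. α = 1 works. No larger α is possible: a(u,u) ≥ α||u||_{H^1}² means (1−α)∫(u')² ≥ (α−c)∫u², and for the modes u_n = sin(nπ(x−x₀)/L) (x₀ the left endpoint) one has ∫u_n²/∫(u_n')² = (L/(nπ))² → 0, so a(u_n,u_n)/||u_n||_{H^1}² → 1. Hence the optimal constant is α = 1.
Therefore α = 1.


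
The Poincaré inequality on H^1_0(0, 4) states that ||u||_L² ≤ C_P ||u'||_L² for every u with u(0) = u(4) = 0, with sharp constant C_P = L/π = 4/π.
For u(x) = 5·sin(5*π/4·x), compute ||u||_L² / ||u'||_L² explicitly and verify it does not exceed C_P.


||u||_L² / ||u'||_L² = 4/(5*π) < C_P = 4/π.

u(x) = 5·sin(5*π/4·x), so u'(x) = 25*π*cos(5*π*x/4)/4.
Writing u(x) = A·sin(kπx/L) with A = 5 and k = 5, use ∫_0^L sin²(kπx/L) dx = L/2 and ∫_0^L cos²(kπx/L) dx = L/2.
u² = 25·sin²(5*π/4·x) and (u')² = 625*π^2/16·cos²(5*π/4·x), and each of sin², cos² integrates to L/2 = 2 over (0, 4).
∫_0^4 u² dx = 50, so ||u||_L² = 5*sqrt(2).
∫_0^4 (u')² dx = 625*π^2/8, so ||u'||_L² = 25*sqrt(2)*π/4.
Ratio ||u||_L² / ||u'||_L² = 4/(5*π).
Sharp Poincaré constant on H^1_0(0, 4) is C_P = L/π = 4/π, achieved by sin(π/4·x).
This is the k = 5 harmonic; the ratio L/(kπ) is strictly less than C_P = L/π, consistent with the sharp inequality ||u||_L² ≤ C_P ||u'||_L².


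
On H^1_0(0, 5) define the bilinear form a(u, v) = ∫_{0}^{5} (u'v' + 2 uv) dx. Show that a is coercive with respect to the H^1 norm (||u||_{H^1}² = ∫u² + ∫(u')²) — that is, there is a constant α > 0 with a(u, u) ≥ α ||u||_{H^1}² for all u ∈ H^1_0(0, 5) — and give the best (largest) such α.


α = 1

Coercivity of a(·,·) on H^1_0(0, 5) means a(u, u) ≥ α ||u||_{H^1}² for every u ∈ H^1_0.
The interval has length L = 5, and Poincaré/coercivity depend only on L. Here a(u, u) = ∫(u')² + (2)·∫u².
Here c = 2 ≥ 1, so a(u,u) = ∫(u')² + c∫u² ≥ ∫(u')² + ∫u² = ||u||_{H^1}², i.e. α = 1 works. No larger α is possible: a(u,u) ≥ α||u||_{H^1}² means (1−α)∫(u')² ≥ (α−c)∫u², and for the modes u_n = sin(nπ(x−x₀)/L) (x₀ the left endpoint) one has ∫u_n²/∫(u_n')² = (L/(nπ))² → 0, so a(u_n,u_n)/||u_n||_{H^1}² → 1. Hence the optimal constant is α = 1.
Therefore α = 1.


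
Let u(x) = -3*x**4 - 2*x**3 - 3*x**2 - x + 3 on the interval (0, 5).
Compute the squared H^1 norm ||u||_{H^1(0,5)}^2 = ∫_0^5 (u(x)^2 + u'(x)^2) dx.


||u||_{H^1}^2 = 103707875/21

The H^1 norm (squared) on an interval (0, L) is
  ||u||_{H^1}^2 = ∫_0^L u(x)^2 dx + ∫_0^L u'(x)^2 dx.
Compute u'(x) = -12*x**3 - 6*x**2 - 6*x - 1.
Then u(x)^2 = 9*x**8 + 12*x**7 + 22*x**6 + 18*x**5 - 5*x**4 - 6*x**3 - 17*x**2 - 6*x + 9 and u'(x)^2 = 144*x**6 + 144*x**5 + 180*x**4 + 96*x**3 + 48*x**2 + 12*x + 1.
Integrate each monomial from 0 to 5 using ∫_0^5 c·x^n dx = c·5^(n+1)/(n+1):
  ∫_0^5 u(x)^2 dx = ∫_0^5 (9*x^8 + 12*x^7 + 22*x^6 + 18*x^5 - 5*x^4 - 6*x^3 - 17*x^2 - 6*x + 9) dx. Term by term:
    ∫_0^5 9*x^8 dx = 1953125;  ∫_0^5 12*x^7 dx = 1171875/2;  ∫_0^5 22*x^6 dx = 1718750/7;
    ∫_0^5 18*x^5 dx = 46875;  ∫_0^5 -5*x^4 dx = -3125;  ∫_0^5 -6*x^3 dx = -1875/2;
    ∫_0^5 -17*x^2 dx = -2125/3;  ∫_0^5 -6*x dx = -75;  ∫_0^5 9 dx = 45.
  Sum: 1953125 + 1171875/2 + 1718750/7 + 46875 − 3125 − 1875/2 − 2125/3 − 75 + 45 = 59360120/21.
  ∫_0^5 u'(x)^2 dx = ∫_0^5 (144*x^6 + 144*x^5 + 180*x^4 + 96*x^3 + 48*x^2 + 12*x + 1) dx. Term by term:
    ∫_0^5 144*x^6 dx = 11250000/7;  ∫_0^5 144*x^5 dx = 375000;  ∫_0^5 180*x^4 dx = 112500;
    ∫_0^5 96*x^3 dx = 15000;  ∫_0^5 48*x^2 dx = 2000;  ∫_0^5 12*x dx = 150;
    ∫_0^5 1 dx = 5.
  Sum: 11250000/7 + 375000 + 112500 + 15000 + 2000 + 150 + 5 = 14782585/7.
Adding: ||u||_{H^1}^2 = 59360120/21 + 14782585/7 = 103707875/21.


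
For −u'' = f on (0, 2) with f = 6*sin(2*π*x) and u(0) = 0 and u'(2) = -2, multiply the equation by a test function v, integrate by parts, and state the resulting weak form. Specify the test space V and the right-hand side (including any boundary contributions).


V = {v ∈ H^1(0, 2) : v(0) = 0} (test functions vanish at x = 0 where u is specified); weak form: ∫_0^2 u'v' dx = ∫_0^2 (6*sin(2*π*x)) v dx − 2·v(2) for all v ∈ V.

Multiply both sides by a test function v and integrate from 0 to 2:
  ∫_0^2 −u''(x) v(x) dx = ∫_0^2 f(x) v(x) dx.
Integrate the LHS by parts once:
  ∫_0^2 −u'' v dx = −[u'(x) v(x)]_0^2 + ∫_0^2 u'(x) v'(x) dx.
Thus ∫_0^2 u'(x) v'(x) dx = ∫_0^2 f(x) v(x) dx + [u'(x) v(x)]_0^2.
Choose V so that boundary terms are either known or forced to vanish.
Mixed BC: u(0) = 0 (Dirichlet) and u'(2) = -2 (Neumann). Define V = {v ∈ H^1(0, 2) : v(0) = 0}. Then [u' v]_0^2 = u'(2)·v(2) − u'(0)·0 = − 2·v(2).
Weak formulation: find u (satisfying any essential BC) such that ∫_0^2 u'(x) v'(x) dx = ∫_0^2 f v dx − 2·v(2) for all v ∈ V (Dirichlet at 0 absorbed into V; Neumann datum at x = 2 contributes the boundary term).
Substituting f(x) = 6*sin(2*π*x), the right-hand side is ∫_0^2 (6*sin(2*π*x)) v dx − 2·v(2).


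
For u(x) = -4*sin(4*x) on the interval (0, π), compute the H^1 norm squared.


||u||_{H^1(0,π)}^2 = 136*π

u'(x) = -16*cos(4*x).
Expand u² and (u')² and integrate term by term on (0, π), using: for integers n ≥ 1, ∫_0^π sin²(nx) dx = ∫_0^π cos²(nx) dx = π/2; for n ≠ n', ∫_0^π sin(nx)sin(n'x) dx = ∫_0^π cos(nx)cos(n'x) dx = 0; and by product-to-sum, ∫_0^π sin(nx)cos(n'x) dx = ½∫_0^π [sin((n+n')x) + sin((n−n')x)] dx, which is 0 when n+n' is even and 2n/(n²−n'²) when n+n' is odd (it need not vanish on (0, π)).
  u² squared terms: (-4)²·∫sin(4x)² dx = 16·π/2 = 8*π.
  So ∫_0^π u² dx = 8*π.
  (u')² squared terms: (-16)²·∫cos(4x)² dx = 256·π/2 = 128*π.
  So ∫_0^π (u')² dx = 128*π.
||u||_{H^1}^2 = (8*π) + (128*π) = 136*π.


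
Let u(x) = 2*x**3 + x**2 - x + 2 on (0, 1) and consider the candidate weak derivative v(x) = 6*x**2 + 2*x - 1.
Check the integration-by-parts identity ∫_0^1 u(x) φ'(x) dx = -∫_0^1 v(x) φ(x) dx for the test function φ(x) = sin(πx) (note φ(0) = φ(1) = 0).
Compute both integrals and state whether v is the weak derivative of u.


LHS = -6/π + 24/π^3, RHS = -6/π + 24/π^3. Yes, v = u' weakly.

u(x) = 2*x**3 + x**2 - x + 2, classical derivative u'(x) = 6*x**2 + 2*x - 1.
φ(x) = sin(πx), so φ'(x) = π*cos(π*x).
Note φ(0) = φ(1) = 0, so the boundary term u·φ vanishes.
LHS = ∫_0^1 u(x) φ'(x) dx = ∫_0^1 (2*π*x^3*cos(π*x) + π*x^2*cos(π*x) - π*x*cos(π*x) + 2*π*cos(π*x)) dx. Term by term:
  ∫_0^1 2*π*cos(π*x) dx = 0;  ∫_0^1 π*x^2*cos(π*x) dx = -2/π;  ∫_0^1 -π*x*cos(π*x) dx = 2/π;
  ∫_0^1 2*π*x^3*cos(π*x) dx = -6/π + 24/π^3.
Sum: 0 − 2/π + 2/π + -6/π + 24/π^3 = -6/π + 24/π^3.
So LHS = -6/π + 24/π^3.
∫_0^1 v(x) φ(x) dx = ∫_0^1 (6*x^2*sin(π*x) + 2*x*sin(π*x) - sin(π*x)) dx. Term by term:
  ∫_0^1 -sin(π*x) dx = -2/π;  ∫_0^1 2*x*sin(π*x) dx = 2/π;  ∫_0^1 6*x^2*sin(π*x) dx = -24/π^3 + 6/π.
Sum: -2/π + 2/π + -24/π^3 + 6/π = -24/π^3 + 6/π.
So RHS = -∫_0^1 v(x) φ(x) dx = -6/π + 24/π^3.
LHS = RHS, so the identity holds for this test φ.
Moreover u is smooth here and v(x) = u'(x) = 6*x**2 + 2*x - 1 pointwise, so the identity holds for every test function. Hence v is the weak derivative of u.


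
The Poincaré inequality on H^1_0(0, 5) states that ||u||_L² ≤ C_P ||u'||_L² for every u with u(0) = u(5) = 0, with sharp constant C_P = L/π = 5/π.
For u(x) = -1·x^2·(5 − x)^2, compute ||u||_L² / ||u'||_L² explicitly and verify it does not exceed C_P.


||u||_L² / ||u'||_L² = 5*sqrt(3)/6 < C_P = 5/π.

u(x) = -1·x^2·(5 − x)^2, so u'(x) = 2*x*(x*(5 - x) - (x - 5)^2).
u(x) = -1·x^2·(5 − x)^2 vanishes at x = 0 and x = 5, so u ∈ H^1_0(0, 5). Differentiate via the product rule and integrate the resulting polynomials term by term.
  ∫_0^5 u² dx = ∫_0^5 (x^8 - 20*x^7 + 150*x^6 - 500*x^5 + 625*x^4) dx. Term by term:
    ∫_0^5 x^8 dx = 1953125/9;  ∫_0^5 -20*x^7 dx = -1953125/2;  ∫_0^5 150*x^6 dx = 11718750/7;
    ∫_0^5 -500*x^5 dx = -3906250/3;  ∫_0^5 625*x^4 dx = 390625.
  Sum: 1953125/9 − 1953125/2 + 11718750/7 − 3906250/3 + 390625 = 390625/126.
  ∫_0^5 (u')² dx = ∫_0^5 (16*x^6 - 240*x^5 + 1300*x^4 - 3000*x^3 + 2500*x^2) dx. Term by term:
    ∫_0^5 16*x^6 dx = 1250000/7;  ∫_0^5 -240*x^5 dx = -625000;  ∫_0^5 1300*x^4 dx = 812500;
    ∫_0^5 -3000*x^3 dx = -468750;  ∫_0^5 2500*x^2 dx = 312500/3.
  Sum: 1250000/7 − 625000 + 812500 − 468750 + 312500/3 = 31250/21.
∫_0^5 u² dx = 390625/126, so ||u||_L² = 625*sqrt(14)/42.
∫_0^5 (u')² dx = 31250/21, so ||u'||_L² = 125*sqrt(42)/21.
Ratio ||u||_L² / ||u'||_L² = 5*sqrt(3)/6.
Sharp Poincaré constant on H^1_0(0, 5) is C_P = L/π = 5/π, achieved by sin(π/5·x).
A polynomial bump cannot attain the sharp Poincaré constant (only the first sine eigenfunction does), so the ratio is strictly less than C_P, consistent with ||u||_L² ≤ C_P ||u'||_L².


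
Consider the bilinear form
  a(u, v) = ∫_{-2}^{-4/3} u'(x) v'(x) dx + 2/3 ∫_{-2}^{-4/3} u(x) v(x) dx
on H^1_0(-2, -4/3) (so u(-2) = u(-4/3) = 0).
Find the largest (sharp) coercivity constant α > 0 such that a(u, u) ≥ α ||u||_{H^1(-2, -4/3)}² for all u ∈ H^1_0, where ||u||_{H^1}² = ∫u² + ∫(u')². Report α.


α = (8 + 27*π^2)/(3*(4 + 9*π^2))

Coercivity of a(·,·) on H^1_0(-2, -4/3) means a(u, u) ≥ α ||u||_{H^1}² for every u ∈ H^1_0.
The interval has length L = 2/3, and Poincaré/coercivity depend only on L. Here a(u, u) = ∫(u')² + (2/3)·∫u².
Here 0 < c = 2/3 < 1. The condition a(u,u) ≥ α||u||_{H^1}² reads (1−α)∫(u')² ≥ (α−c)∫u². Any admissible α is ≤ 1 (rapidly oscillating u have ∫u²/∫(u')² → 0), and α = 1 would force 0 ≥ (1−c)∫u², impossible since c < 1; so 1−α > 0. By the sharp Poincaré inequality on H^1_0 of an interval of length L, ∫(u')² ≥ (π/L)²∫u² with equality for the first sine mode sin(π(x−x₀)/L) (x₀ the left endpoint), so the inequality holds for all u iff (1−α)(π/L)² ≥ α − c, i.e. α ≤ ((π/L)² + c)/((π/L)² + 1) = (1 + c(L/π)²)/(1 + (L/π)²). With (π/L)² = 9*π^2/4 and c = 2/3, the largest admissible constant is α = ((π/L)² + c)/((π/L)² + 1).
Simplifying, α = (8 + 27*π^2)/(3*(4 + 9*π^2)).
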